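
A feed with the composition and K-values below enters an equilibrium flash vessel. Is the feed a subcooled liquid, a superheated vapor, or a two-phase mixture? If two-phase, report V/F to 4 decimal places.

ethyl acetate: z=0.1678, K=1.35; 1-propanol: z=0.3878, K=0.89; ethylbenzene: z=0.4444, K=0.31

ΣzᵢKᵢ = 0.7094; Σzᵢ/Kᵢ = 1.9936.
Since ΣzᵢKᵢ < 1 the mixture is below its bubble point — single liquid phase.

subcooled liquid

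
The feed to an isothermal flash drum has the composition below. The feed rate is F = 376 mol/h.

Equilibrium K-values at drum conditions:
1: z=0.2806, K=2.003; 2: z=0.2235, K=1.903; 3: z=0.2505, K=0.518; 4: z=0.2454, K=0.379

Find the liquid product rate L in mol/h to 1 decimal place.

Newton–Raphson from ψ = 0.36:
  ψ = 0.3600: g = 0.01672, g' = -0.4983 → ψ = 0.3936
Converged at ψ = 0.3936.
Then V = ψ·F = 0.3936·376 = 148.0 mol/h and L = F − V = 228.0 mol/h.

L = 228.0 mol/h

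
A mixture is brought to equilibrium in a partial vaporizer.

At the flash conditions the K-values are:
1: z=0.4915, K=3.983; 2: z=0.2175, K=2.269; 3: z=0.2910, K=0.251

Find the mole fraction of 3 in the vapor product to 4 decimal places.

Rachford–Rice: g(ψ) = Σ zᵢ(Kᵢ−1)/(1+ψ(Kᵢ−1)) = 0.
g(0) = ΣzᵢKᵢ − 1 = 1.5242 and g(1) = 1 − Σzᵢ/Kᵢ = -0.3786, so a root lies in (0, 1).
Newton iteration, ψ⁰ = 0.5:
  ψ = 0.5000: g = 0.40887, g' = -1.2529 → ψ = 0.8263
  ψ = 0.8263: g = -0.01410, g' = -1.5719 → ψ = 0.8174
  ψ = 0.8174: g = -0.00014, g' = -1.5399 → ψ = 0.8173
Converged at ψ = 0.8173.
Compositions from xᵢ = zᵢ/(1+ψ(Kᵢ−1)), yᵢ = Kᵢxᵢ:
  1: x = 0.1430, y = 0.5694
  2: x = 0.1068, y = 0.2423
  3: x = 0.7503, y = 0.1883

y_3 = 0.1883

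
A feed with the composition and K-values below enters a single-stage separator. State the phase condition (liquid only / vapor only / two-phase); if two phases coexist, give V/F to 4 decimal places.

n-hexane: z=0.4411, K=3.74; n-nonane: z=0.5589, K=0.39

ΣzᵢKᵢ = 1.8677; Σzᵢ/Kᵢ = 1.5510.
Both exceed 1, so a two-phase solution exists.
Binary case is linear: z₁(K₁−1)(1+ψ(K₂−1)) + z₂(K₂−1)(1+ψ(K₁−1)) = 0
⇒ ψ = [z₁(K₁−1)+z₂(K₂−1)] / [−(K₁−1)(K₂−1)] = 0.86769/1.67140 = 0.5191

two-phase, V/F = 0.5191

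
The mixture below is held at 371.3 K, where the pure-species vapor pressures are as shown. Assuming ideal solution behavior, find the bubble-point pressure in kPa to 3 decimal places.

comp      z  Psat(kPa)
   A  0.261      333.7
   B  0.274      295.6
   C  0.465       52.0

At the bubble point ψ → 0, so ΣzᵢKᵢ = 1 with Kᵢ = Pᵢˢᵃᵗ/P ⇒ P = ΣzᵢPᵢˢᵃᵗ.
P = 0.261·333.7 + 0.274·295.6 + 0.465·52.0 = 192.270 kPa

Pbub = 192.270 kPa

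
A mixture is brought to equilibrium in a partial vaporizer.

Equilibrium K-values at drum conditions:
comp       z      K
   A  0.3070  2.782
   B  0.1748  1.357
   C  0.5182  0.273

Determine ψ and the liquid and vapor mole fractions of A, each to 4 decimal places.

ψ = 0.2226, x_A = 0.2198, y_A = 0.6115

Newton–Raphson from ψ = 0.42:
  ψ = 0.4200: g = -0.17517, g' = -0.9033 → ψ = 0.2261
  ψ = 0.2261: g = -0.00313, g' = -0.9066 → ψ = 0.2226
Converged at ψ = 0.2226.
Compositions from xᵢ = zᵢ/(1+ψ(Kᵢ−1)), yᵢ = Kᵢxᵢ:
  A: x = 0.2198, y = 0.6115
  B: x = 0.1619, y = 0.2197
  C: x = 0.6183, y = 0.1688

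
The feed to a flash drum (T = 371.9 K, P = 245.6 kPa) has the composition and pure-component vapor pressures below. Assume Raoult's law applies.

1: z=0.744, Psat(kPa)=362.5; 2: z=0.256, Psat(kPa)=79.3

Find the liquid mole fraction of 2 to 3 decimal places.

Raoult's law: Kᵢ = Pᵢˢᵃᵗ/P = Pᵢˢᵃᵗ/245.6.
  K_1 = 362.5/245.6 = 1.47598, K_2 = 79.3/245.6 = 0.32288
Let β = V/F and solve Σ zᵢ(Kᵢ−1)/(1+β(Kᵢ−1)) = 0.
Feasibility: ΣzᵢKᵢ = 1.181, Σzᵢ/Kᵢ = 1.297 — both > 1, two phases present.
Binary case is linear: z₁(K₁−1)(1+β(K₂−1)) + z₂(K₂−1)(1+β(K₁−1)) = 0
⇒ β = [z₁(K₁−1)+z₂(K₂−1)] / [−(K₁−1)(K₂−1)] = 0.1808/0.3223 = 0.561
Compositions from xᵢ = zᵢ/(1+β(Kᵢ−1)), yᵢ = Kᵢxᵢ:
  1: x = 0.587, y = 0.867
  2: x = 0.413, y = 0.133

x_2 = 0.413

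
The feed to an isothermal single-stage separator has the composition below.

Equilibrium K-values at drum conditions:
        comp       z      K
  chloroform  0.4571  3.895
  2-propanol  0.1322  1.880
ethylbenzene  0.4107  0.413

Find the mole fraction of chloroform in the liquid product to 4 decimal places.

Material balance + equilibrium reduce to Σ zᵢ(Kᵢ−1)/(1+β(Kᵢ−1)) = 0.
Feasibility: ΣzᵢKᵢ = 2.1986, Σzᵢ/Kᵢ = 1.1821 — both > 1, two phases present.
Newton iteration, β⁰ = 0.41:
  β = 0.4100: g = 0.37309, g' = -1.1017 → β = 0.7486
  β = 0.7486: g = 0.05785, g' = -0.8695 → β = 0.8152
  β = 0.8152: g = -0.00070, g' = -0.8944 → β = 0.8144
Converged at β = 0.8144.
Compositions from xᵢ = zᵢ/(1+β(Kᵢ−1)), yᵢ = Kᵢxᵢ:
  chloroform: x = 0.1361, y = 0.5303
  2-propanol: x = 0.0770, y = 0.1448
  ethylbenzene: x = 0.7869, y = 0.3250

x_chloroform = 0.1361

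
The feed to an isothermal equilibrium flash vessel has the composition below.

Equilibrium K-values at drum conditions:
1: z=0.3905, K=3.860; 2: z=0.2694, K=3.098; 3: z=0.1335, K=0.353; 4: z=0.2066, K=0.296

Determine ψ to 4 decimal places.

ψ = 0.8306

Material balance + equilibrium reduce to Σ zᵢ(Kᵢ−1)/(1+ψ(Kᵢ−1)) = 0.
Check two-phase: ΣzᵢKᵢ = 2.4502 > 1 and Σzᵢ/Kᵢ = 1.2643 > 1, so g(0) = 1.4502 > 0 and g(1) = -0.2643 < 0.
Newton iteration, ψ⁰ = 0.49:
  ψ = 0.4900: g = 0.39526, g' = -1.2007 → ψ = 0.8192
  ψ = 0.8192: g = 0.01458, g' = -1.2708 → ψ = 0.8307
  ψ = 0.8307: g = -0.00013, g' = -1.2931 → ψ = 0.8306
Converged at ψ = 0.8306.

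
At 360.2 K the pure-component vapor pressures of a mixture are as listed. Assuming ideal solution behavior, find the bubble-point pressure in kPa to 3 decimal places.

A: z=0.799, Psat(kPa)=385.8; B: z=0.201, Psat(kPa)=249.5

At the bubble point ψ → 0, so ΣzᵢKᵢ = 1 with Kᵢ = Pᵢˢᵃᵗ/P ⇒ P = ΣzᵢPᵢˢᵃᵗ.
P = 0.799·385.8 + 0.201·249.5 = 358.404 kPa

Pbub = 358.404 kPa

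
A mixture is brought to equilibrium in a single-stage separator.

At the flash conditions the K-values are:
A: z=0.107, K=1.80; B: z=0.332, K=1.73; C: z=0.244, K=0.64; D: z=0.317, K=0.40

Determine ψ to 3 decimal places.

ψ = 0.131

Rachford–Rice: g(ψ) = Σ zᵢ(Kᵢ−1)/(1+ψ(Kᵢ−1)) = 0.
g(0) = ΣzᵢKᵢ − 1 = 0.050 and g(1) = 1 − Σzᵢ/Kᵢ = -0.425, so a root lies in (0, 1).
Newton–Raphson from ψ = 0.49:
  ψ = 0.490: g = -0.1361, g' = -0.407 → ψ = 0.156
  ψ = 0.156: g = -0.0091, g' = -0.371 → ψ = 0.131
Converged at ψ = 0.131.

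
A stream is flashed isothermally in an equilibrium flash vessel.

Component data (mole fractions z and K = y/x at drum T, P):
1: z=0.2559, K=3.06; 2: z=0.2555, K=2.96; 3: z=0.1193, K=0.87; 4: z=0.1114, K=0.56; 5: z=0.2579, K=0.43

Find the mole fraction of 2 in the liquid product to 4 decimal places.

x_2 = 0.0960

Material balance + equilibrium reduce to Σ zᵢ(Kᵢ−1)/(1+ψ(Kᵢ−1)) = 0.
Feasibility: ΣzᵢKᵢ = 1.8164, Σzᵢ/Kᵢ = 1.1058 — both > 1, two phases present.
Newton iteration, ψ⁰ = 0.5:
  ψ = 0.5000: g = 0.22757, g' = -0.7155 → ψ = 0.8180
  ψ = 0.8180: g = 0.01931, g' = -0.6448 → ψ = 0.8480
  ψ = 0.8480: g = -0.00013, g' = -0.6538 → ψ = 0.8478
Converged at ψ = 0.8478.
Compositions from xᵢ = zᵢ/(1+ψ(Kᵢ−1)), yᵢ = Kᵢxᵢ:
  1: x = 0.0932, y = 0.2851
  2: x = 0.0960, y = 0.2841
  3: x = 0.1341, y = 0.1166
  4: x = 0.1777, y = 0.0995
  5: x = 0.4991, y = 0.2146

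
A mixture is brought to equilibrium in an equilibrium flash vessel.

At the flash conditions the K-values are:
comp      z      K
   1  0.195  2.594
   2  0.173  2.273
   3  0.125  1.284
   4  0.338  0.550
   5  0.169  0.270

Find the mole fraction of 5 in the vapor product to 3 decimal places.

Newton–Raphson from V/F = 0.31:
  V/F = 0.310: g = 0.0624, g' = -0.617 → V/F = 0.411
  V/F = 0.411: g = 0.0013, g' = -0.597 → V/F = 0.413
Converged at V/F = 0.413.
Compositions from xᵢ = zᵢ/(1+V/F(Kᵢ−1)), yᵢ = Kᵢxᵢ:
  1: x = 0.118, y = 0.305
  2: x = 0.113, y = 0.258
  3: x = 0.112, y = 0.144
  4: x = 0.415, y = 0.228
  5: x = 0.242, y = 0.065

y_5 = 0.065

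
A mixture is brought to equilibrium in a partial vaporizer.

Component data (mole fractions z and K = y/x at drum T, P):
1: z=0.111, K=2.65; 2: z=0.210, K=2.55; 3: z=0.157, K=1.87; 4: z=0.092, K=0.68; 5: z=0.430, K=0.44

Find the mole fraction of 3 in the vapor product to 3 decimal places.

Iterate (Newton) starting at ψ = 0.5:
  ψ = 0.500: g = 0.0094, g' = -0.582 → ψ = 0.516
Converged at ψ = 0.516.
Compositions from xᵢ = zᵢ/(1+ψ(Kᵢ−1)), yᵢ = Kᵢxᵢ:
  1: x = 0.060, y = 0.159
  2: x = 0.117, y = 0.297
  3: x = 0.108, y = 0.203
  4: x = 0.110, y = 0.075
  5: x = 0.605, y = 0.266

y_3 = 0.203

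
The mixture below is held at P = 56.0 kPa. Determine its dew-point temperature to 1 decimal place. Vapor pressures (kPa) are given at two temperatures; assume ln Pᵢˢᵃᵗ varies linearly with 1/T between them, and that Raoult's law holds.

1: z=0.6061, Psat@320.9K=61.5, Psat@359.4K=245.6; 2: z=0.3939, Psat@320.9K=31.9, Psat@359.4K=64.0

Dew-point temperature: Σzᵢ·P/Pᵢˢᵃᵗ(T) = 1. Interpolate ln Pᵢˢᵃᵗ = aᵢ + bᵢ/T.
  T = 320.9 K: ΣzᵢP/Pᵢˢᵃᵗ = 1.2434
  T = 359.4 K: ΣzᵢP/Pᵢˢᵃᵗ = 0.4829
  T = 340.1 K: ΣzᵢP/Pᵢˢᵃᵗ = 0.7451
  T = 330.5 K: ΣzᵢP/Pᵢˢᵃᵗ = 0.9517
  T = 325.7 K: ΣzᵢP/Pᵢˢᵃᵗ = 1.0845
  T = 328.1 K: ΣzᵢP/Pᵢˢᵃᵗ = 1.0152
Interpolating between 328.1 K and 330.5 K gives T ≈ 328.7 K.

T = 328.7 K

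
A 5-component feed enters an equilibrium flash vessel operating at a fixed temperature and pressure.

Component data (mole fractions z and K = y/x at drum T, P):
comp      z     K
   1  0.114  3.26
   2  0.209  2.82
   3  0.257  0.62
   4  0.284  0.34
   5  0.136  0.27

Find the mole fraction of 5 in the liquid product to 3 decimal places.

Rachford–Rice: g(V/F) = Σ zᵢ(Kᵢ−1)/(1+V/F(Kᵢ−1)) = 0.
Feasibility: ΣzᵢKᵢ = 1.254, Σzᵢ/Kᵢ = 1.863 — both > 1, two phases present.
Newton iteration, V/F⁰ = 0.5:
  V/F = 0.500: g = -0.2366, g' = -0.830 → V/F = 0.215
  V/F = 0.215: g = 0.0043, g' = -0.935 → V/F = 0.220
Converged at V/F = 0.220.
Compositions from xᵢ = zᵢ/(1+V/F(Kᵢ−1)), yᵢ = Kᵢxᵢ:
  1: x = 0.076, y = 0.248
  2: x = 0.149, y = 0.421
  3: x = 0.280, y = 0.174
  4: x = 0.332, y = 0.113
  5: x = 0.162, y = 0.044

x_5 = 0.162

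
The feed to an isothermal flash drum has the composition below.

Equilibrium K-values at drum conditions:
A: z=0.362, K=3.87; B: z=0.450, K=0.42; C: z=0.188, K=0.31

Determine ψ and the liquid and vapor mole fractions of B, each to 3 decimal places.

ψ = 0.368, x_B = 0.572, y_B = 0.240

Let ψ = V/F and solve Σ zᵢ(Kᵢ−1)/(1+ψ(Kᵢ−1)) = 0.
g(0) = ΣzᵢKᵢ − 1 = 0.648 and g(1) = 1 − Σzᵢ/Kᵢ = -0.771, so a root lies in (0, 1).
Iterate (Newton) starting at ψ = 0.5:
  ψ = 0.500: g = -0.1390, g' = -1.012 → ψ = 0.363
  ψ = 0.363: g = 0.0056, g' = -1.118 → ψ = 0.368
Converged at ψ = 0.368.
Compositions from xᵢ = zᵢ/(1+ψ(Kᵢ−1)), yᵢ = Kᵢxᵢ:
  A: x = 0.176, y = 0.682
  B: x = 0.572, y = 0.240
  C: x = 0.252, y = 0.078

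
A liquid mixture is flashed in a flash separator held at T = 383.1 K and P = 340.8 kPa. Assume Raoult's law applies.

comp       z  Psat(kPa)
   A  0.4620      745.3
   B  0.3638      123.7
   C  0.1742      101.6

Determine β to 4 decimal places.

β = 0.2485

Raoult's law: Kᵢ = Pᵢˢᵃᵗ/P = Pᵢˢᵃᵗ/340.8.
  K_A = 745.3/340.8 = 2.186913, K_B = 123.7/340.8 = 0.362969, K_C = 101.6/340.8 = 0.298122
Let β = V/F and solve Σ zᵢ(Kᵢ−1)/(1+β(Kᵢ−1)) = 0.
g(0) = ΣzᵢKᵢ − 1 = 0.1943 and g(1) = 1 − Σzᵢ/Kᵢ = -0.7979, so a root lies in (0, 1).
Newton iteration, β⁰ = 0.5:
  β = 0.5000: g = -0.18432, g' = -0.7779 → β = 0.2631
  β = 0.2631: g = -0.01049, g' = -0.7201 → β = 0.2485
Converged at β = 0.2485.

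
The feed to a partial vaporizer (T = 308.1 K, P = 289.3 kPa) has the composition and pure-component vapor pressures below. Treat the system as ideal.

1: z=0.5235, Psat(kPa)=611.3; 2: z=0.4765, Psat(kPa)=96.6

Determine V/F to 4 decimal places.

V/F = 0.3578

Raoult's law: Kᵢ = Pᵢˢᵃᵗ/P = Pᵢˢᵃᵗ/289.3.
  K_1 = 611.3/289.3 = 2.113031, K_2 = 96.6/289.3 = 0.333909
Rachford–Rice: g(V/F) = Σ zᵢ(Kᵢ−1)/(1+V/F(Kᵢ−1)) = 0.
Check two-phase: ΣzᵢKᵢ = 1.2653 > 1 and Σzᵢ/Kᵢ = 1.6748 > 1, so g(0) = 0.2653 > 0 and g(1) = -0.6748 < 0.
Binary case is linear: z₁(K₁−1)(1+V/F(K₂−1)) + z₂(K₂−1)(1+V/F(K₁−1)) = 0
⇒ V/F = [z₁(K₁−1)+z₂(K₂−1)] / [−(K₁−1)(K₂−1)] = 0.26528/0.74138 = 0.3578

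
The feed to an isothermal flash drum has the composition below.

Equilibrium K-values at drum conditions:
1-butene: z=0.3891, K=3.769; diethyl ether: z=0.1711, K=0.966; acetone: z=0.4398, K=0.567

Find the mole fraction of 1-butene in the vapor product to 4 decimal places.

y_1-butene = 0.4268

Material balance + equilibrium reduce to Σ zᵢ(Kᵢ−1)/(1+V/F(Kᵢ−1)) = 0.
Feasibility: ΣzᵢKᵢ = 1.8812, Σzᵢ/Kᵢ = 1.0560 — both > 1, two phases present.
Iterate (Newton) starting at V/F = 0.31:
  V/F = 0.3100: g = 0.35392, g' = -0.9741 → V/F = 0.6733
  V/F = 0.6733: g = 0.10137, g' = -0.5281 → V/F = 0.8653
  V/F = 0.8653: g = 0.00673, g' = -0.4698 → V/F = 0.8796
  V/F = 0.8796: g = 0.00001, g' = -0.4681 → V/F = 0.8797
Converged at V/F = 0.8797.
Compositions from xᵢ = zᵢ/(1+V/F(Kᵢ−1)), yᵢ = Kᵢxᵢ:
  1-butene: x = 0.1132, y = 0.4268
  diethyl ether: x = 0.1764, y = 0.1704
  acetone: x = 0.7104, y = 0.4028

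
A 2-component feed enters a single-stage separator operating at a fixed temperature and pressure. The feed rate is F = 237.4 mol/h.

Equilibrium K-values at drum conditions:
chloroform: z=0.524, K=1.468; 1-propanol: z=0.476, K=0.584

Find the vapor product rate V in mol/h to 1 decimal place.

Let β = V/F and solve Σ zᵢ(Kᵢ−1)/(1+β(Kᵢ−1)) = 0.
g(0) = ΣzᵢKᵢ − 1 = 0.047 and g(1) = 1 − Σzᵢ/Kᵢ = -0.172, so a root lies in (0, 1).
Binary case is linear: z₁(K₁−1)(1+β(K₂−1)) + z₂(K₂−1)(1+β(K₁−1)) = 0
⇒ β = [z₁(K₁−1)+z₂(K₂−1)] / [−(K₁−1)(K₂−1)] = 0.0472/0.1947 = 0.243
Then V = β·F = 0.2425·237.4 = 57.6 mol/h and L = F − V = 179.8 mol/h.

V = 57.6 mol/h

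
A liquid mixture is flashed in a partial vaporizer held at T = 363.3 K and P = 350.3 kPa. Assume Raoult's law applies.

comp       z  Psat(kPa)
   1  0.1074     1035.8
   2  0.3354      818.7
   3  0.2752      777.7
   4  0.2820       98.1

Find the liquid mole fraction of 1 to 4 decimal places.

Raoult's law: Kᵢ = Pᵢˢᵃᵗ/P = Pᵢˢᵃᵗ/350.3.
  K_1 = 1035.8/350.3 = 2.956894, K_2 = 818.7/350.3 = 2.337140, K_3 = 777.7/350.3 = 2.220097, K_4 = 98.1/350.3 = 0.280046
Let ψ = V/F and solve Σ zᵢ(Kᵢ−1)/(1+ψ(Kᵢ−1)) = 0.
g(0) = ΣzᵢKᵢ − 1 = 0.7914 and g(1) = 1 − Σzᵢ/Kᵢ = -0.3108, so a root lies in (0, 1).
Iterate (Newton) starting at ψ = 0.5:
  ψ = 0.5000: g = 0.26634, g' = -0.8353 → ψ = 0.8188
  ψ = 0.8188: g = -0.03181, g' = -1.1674 → ψ = 0.7916
  ψ = 0.7916: g = -0.00093, g' = -1.1010 → ψ = 0.7907
Converged at ψ = 0.7907.
Compositions from xᵢ = zᵢ/(1+ψ(Kᵢ−1)), yᵢ = Kᵢxᵢ:
  1: x = 0.0422, y = 0.1247
  2: x = 0.1630, y = 0.3810
  3: x = 0.1401, y = 0.3110
  4: x = 0.6547, y = 0.1834

x_1 = 0.0422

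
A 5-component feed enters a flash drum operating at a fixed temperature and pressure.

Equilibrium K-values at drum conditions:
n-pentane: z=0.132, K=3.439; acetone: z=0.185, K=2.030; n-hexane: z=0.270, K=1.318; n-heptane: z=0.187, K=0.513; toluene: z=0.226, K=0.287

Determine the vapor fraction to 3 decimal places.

Material balance + equilibrium reduce to Σ zᵢ(Kᵢ−1)/(1+ψ(Kᵢ−1)) = 0.
Feasibility: ΣzᵢKᵢ = 1.346, Σzᵢ/Kᵢ = 1.486 — both > 1, two phases present.
Newton iteration, ψ⁰ = 0.5:
  ψ = 0.500: g = -0.0259, g' = -0.620 → ψ = 0.458
Converged at ψ = 0.458.

ψ = 0.458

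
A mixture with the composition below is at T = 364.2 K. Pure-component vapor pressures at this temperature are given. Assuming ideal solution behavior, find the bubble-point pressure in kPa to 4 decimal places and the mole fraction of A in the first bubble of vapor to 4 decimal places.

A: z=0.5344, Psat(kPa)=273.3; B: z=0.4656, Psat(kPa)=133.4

Pbub = 208.1626 kPa, y_A = 0.7016

At the bubble point ψ → 0, so ΣzᵢKᵢ = 1 with Kᵢ = Pᵢˢᵃᵗ/P ⇒ P = ΣzᵢPᵢˢᵃᵗ.
P = 0.5344·273.3 + 0.4656·133.4 = 208.1626 kPa
yᵢ = zᵢPᵢˢᵃᵗ/P ⇒ y_A = 0.5344·273.3/208.1626 = 0.7016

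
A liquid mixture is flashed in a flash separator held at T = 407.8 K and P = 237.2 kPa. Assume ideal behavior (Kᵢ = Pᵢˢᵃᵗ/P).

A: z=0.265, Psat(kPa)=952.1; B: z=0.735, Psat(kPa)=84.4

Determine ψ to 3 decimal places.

ψ = 0.168

Raoult's law: Kᵢ = Pᵢˢᵃᵗ/P = Pᵢˢᵃᵗ/237.2.
  K_A = 952.1/237.2 = 4.01391, K_B = 84.4/237.2 = 0.35582
Rachford–Rice: g(ψ) = Σ zᵢ(Kᵢ−1)/(1+ψ(Kᵢ−1)) = 0.
Check two-phase: ΣzᵢKᵢ = 1.325 > 1 and Σzᵢ/Kᵢ = 2.132 > 1, so g(0) = 0.325 > 0 and g(1) = -1.132 < 0.
Binary case is linear: z₁(K₁−1)(1+ψ(K₂−1)) + z₂(K₂−1)(1+ψ(K₁−1)) = 0
⇒ ψ = [z₁(K₁−1)+z₂(K₂−1)] / [−(K₁−1)(K₂−1)] = 0.3252/1.9415 = 0.168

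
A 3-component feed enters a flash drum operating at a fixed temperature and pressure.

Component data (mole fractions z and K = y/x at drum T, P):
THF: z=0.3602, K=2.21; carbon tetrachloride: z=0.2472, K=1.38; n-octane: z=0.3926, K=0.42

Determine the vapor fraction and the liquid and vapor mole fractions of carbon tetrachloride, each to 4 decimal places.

ψ = 0.5600, x_carbon tetrachloride = 0.2038, y_carbon tetrachloride = 0.2813

Rachford–Rice: g(ψ) = Σ zᵢ(Kᵢ−1)/(1+ψ(Kᵢ−1)) = 0.
g(0) = ΣzᵢKᵢ − 1 = 0.3021 and g(1) = 1 − Σzᵢ/Kᵢ = -0.2769, so a root lies in (0, 1).
Iterate (Newton) starting at ψ = 0.58:
  ψ = 0.5800: g = -0.01006, g' = -0.5060 → ψ = 0.5601
  ψ = 0.5601: g = -0.00005, g' = -0.5014 → ψ = 0.5600
Converged at ψ = 0.5600.
Compositions from xᵢ = zᵢ/(1+ψ(Kᵢ−1)), yᵢ = Kᵢxᵢ:
  THF: x = 0.2147, y = 0.4745
  carbon tetrachloride: x = 0.2038, y = 0.2813
  n-octane: x = 0.5815, y = 0.2442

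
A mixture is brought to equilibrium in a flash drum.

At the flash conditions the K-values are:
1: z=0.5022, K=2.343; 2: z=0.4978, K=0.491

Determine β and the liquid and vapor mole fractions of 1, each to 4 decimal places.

Rachford–Rice: g(β) = Σ zᵢ(Kᵢ−1)/(1+β(Kᵢ−1)) = 0.
g(0) = ΣzᵢKᵢ − 1 = 0.4211 and g(1) = 1 − Σzᵢ/Kᵢ = -0.2282, so a root lies in (0, 1).
Binary case is linear: z₁(K₁−1)(1+β(K₂−1)) + z₂(K₂−1)(1+β(K₁−1)) = 0
⇒ β = [z₁(K₁−1)+z₂(K₂−1)] / [−(K₁−1)(K₂−1)] = 0.42107/0.68359 = 0.6160
Compositions from xᵢ = zᵢ/(1+β(Kᵢ−1)), yᵢ = Kᵢxᵢ:
  1: x = 0.2748, y = 0.6439
  2: x = 0.7252, y = 0.3561

β = 0.6160, x_1 = 0.2748, y_1 = 0.6439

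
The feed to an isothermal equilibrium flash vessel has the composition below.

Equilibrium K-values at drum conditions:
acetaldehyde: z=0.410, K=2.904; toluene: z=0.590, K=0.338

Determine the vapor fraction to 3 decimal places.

ψ = 0.309

Binary case is linear: z₁(K₁−1)(1+ψ(K₂−1)) + z₂(K₂−1)(1+ψ(K₁−1)) = 0
⇒ ψ = [z₁(K₁−1)+z₂(K₂−1)] / [−(K₁−1)(K₂−1)] = 0.3901/1.2604 = 0.309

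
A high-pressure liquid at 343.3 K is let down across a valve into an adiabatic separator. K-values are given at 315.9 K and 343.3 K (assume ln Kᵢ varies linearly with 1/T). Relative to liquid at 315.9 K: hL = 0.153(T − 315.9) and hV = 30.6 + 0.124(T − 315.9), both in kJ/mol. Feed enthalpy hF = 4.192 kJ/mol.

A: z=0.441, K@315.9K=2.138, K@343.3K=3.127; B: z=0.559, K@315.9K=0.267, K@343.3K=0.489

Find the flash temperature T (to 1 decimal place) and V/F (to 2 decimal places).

T = 317.0 K, V/F = 0.13

Adiabatic flash: solve Rachford–Rice at each trial T, then check hF = ψ·hV(T) + (1−ψ)·hL(T).
  T = 315.9 K: K = (2.138, 0.267), RR gives ψ = 0.110, H_out = 3.379 kJ/mol
  T = 343.3 K: K = (3.127, 0.489), RR gives ψ = 0.600, H_out = 22.081 kJ/mol
  T = 329.6 K: K = (2.606, 0.366), RR gives ψ = 0.347, H_out = 12.590 kJ/mol
  T = 322.8 K: K = (2.367, 0.314), RR gives ψ = 0.234, H_out = 8.168 kJ/mol
  T = 319.4 K: K = (2.253, 0.290), RR gives ψ = 0.175, H_out = 5.871 kJ/mol
  T = 317.6 K: K = (2.193, 0.278), RR gives ψ = 0.142, H_out = 4.610 kJ/mol
Linear interpolation between T = 315.9 (H_out = 3.379) and T = 317.6 (H_out = 4.610) on hF = 4.192 gives T ≈ 317.0 K, at which ψ = 0.13.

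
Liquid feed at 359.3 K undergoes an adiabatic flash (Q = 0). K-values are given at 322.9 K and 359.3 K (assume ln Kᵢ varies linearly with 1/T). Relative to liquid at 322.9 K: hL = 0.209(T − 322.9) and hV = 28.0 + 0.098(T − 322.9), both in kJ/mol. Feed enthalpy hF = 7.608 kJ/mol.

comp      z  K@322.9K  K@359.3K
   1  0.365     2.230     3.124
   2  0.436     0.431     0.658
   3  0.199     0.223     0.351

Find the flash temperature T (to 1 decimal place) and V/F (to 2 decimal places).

T = 333.8 K, V/F = 0.20

Adiabatic flash: solve Rachford–Rice at each trial T, then check hF = ψ·hV(T) + (1−ψ)·hL(T).
  T = 322.9 K: K = (2.230, 0.431, 0.223), RR gives ψ = 0.059, H_out = 1.645 kJ/mol
  T = 359.3 K: K = (3.124, 0.658, 0.351), RR gives ψ = 0.508, H_out = 19.770 kJ/mol
  T = 341.1 K: K = (2.663, 0.539, 0.283), RR gives ψ = 0.286, H_out = 11.241 kJ/mol
  T = 332.0 K: K = (2.443, 0.483, 0.252), RR gives ψ = 0.177, H_out = 6.680 kJ/mol
  T = 336.6 K: K = (2.553, 0.511, 0.268), RR gives ψ = 0.233, H_out = 9.029 kJ/mol
  T = 334.3 K: K = (2.498, 0.497, 0.260), RR gives ψ = 0.205, H_out = 7.867 kJ/mol
Linear interpolation between T = 332.0 (H_out = 6.680) and T = 334.3 (H_out = 7.867) on hF = 7.608 gives T ≈ 333.8 K, at which ψ = 0.20.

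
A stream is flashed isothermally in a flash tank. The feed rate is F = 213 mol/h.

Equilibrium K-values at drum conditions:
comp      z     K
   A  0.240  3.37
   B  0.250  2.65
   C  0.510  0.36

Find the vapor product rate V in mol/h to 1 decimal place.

V = 107.9 mol/h

Rachford–Rice: g(V/F) = Σ zᵢ(Kᵢ−1)/(1+V/F(Kᵢ−1)) = 0.
g(0) = ΣzᵢKᵢ − 1 = 0.655 and g(1) = 1 − Σzᵢ/Kᵢ = -0.582, so a root lies in (0, 1).
Newton–Raphson from V/F = 0.5:
  V/F = 0.500: g = 0.0063, g' = -0.938 → V/F = 0.507
Converged at V/F = 0.507.
Then V = V/F·F = 0.5068·213 = 107.9 mol/h and L = F − V = 105.1 mol/h.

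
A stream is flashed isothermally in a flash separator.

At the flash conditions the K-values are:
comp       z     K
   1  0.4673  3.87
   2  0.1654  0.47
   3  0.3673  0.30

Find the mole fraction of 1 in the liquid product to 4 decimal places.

Rachford–Rice: g(ψ) = Σ zᵢ(Kᵢ−1)/(1+ψ(Kᵢ−1)) = 0.
g(0) = ΣzᵢKᵢ − 1 = 0.9964 and g(1) = 1 − Σzᵢ/Kᵢ = -0.6970, so a root lies in (0, 1).
Iterate (Newton) starting at ψ = 0.61:
  ψ = 0.6100: g = -0.09068, g' = -1.1583 → ψ = 0.5317
  ψ = 0.5317: g = -0.00066, g' = -1.1500 → ψ = 0.5311
Converged at ψ = 0.5311.
Compositions from xᵢ = zᵢ/(1+ψ(Kᵢ−1)), yᵢ = Kᵢxᵢ:
  1: x = 0.1851, y = 0.7164
  2: x = 0.2302, y = 0.1082
  3: x = 0.5847, y = 0.1754

x_1 = 0.1851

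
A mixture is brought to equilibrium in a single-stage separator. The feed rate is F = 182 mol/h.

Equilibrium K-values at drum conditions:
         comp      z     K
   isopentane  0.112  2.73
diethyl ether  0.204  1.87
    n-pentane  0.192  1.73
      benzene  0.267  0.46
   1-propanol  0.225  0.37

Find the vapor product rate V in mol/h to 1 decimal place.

V = 66.6 mol/h

Let ψ = V/F and solve Σ zᵢ(Kᵢ−1)/(1+ψ(Kᵢ−1)) = 0.
g(0) = ΣzᵢKᵢ − 1 = 0.225 and g(1) = 1 − Σzᵢ/Kᵢ = -0.450, so a root lies in (0, 1).
Iterate (Newton) starting at ψ = 0.5:
  ψ = 0.500: g = -0.0742, g' = -0.563 → ψ = 0.368
  ψ = 0.368: g = -0.0012, g' = -0.550 → ψ = 0.366
Converged at ψ = 0.366.
Then V = ψ·F = 0.3659·182 = 66.6 mol/h and L = F − V = 115.4 mol/h.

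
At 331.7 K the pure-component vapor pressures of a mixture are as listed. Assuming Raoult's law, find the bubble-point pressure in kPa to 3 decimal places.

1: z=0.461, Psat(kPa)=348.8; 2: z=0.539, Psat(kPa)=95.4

At the bubble point ψ → 0, so ΣzᵢKᵢ = 1 with Kᵢ = Pᵢˢᵃᵗ/P ⇒ P = ΣzᵢPᵢˢᵃᵗ.
P = 0.461·348.8 + 0.539·95.4 = 212.217 kPa

Pbub = 212.217 kPa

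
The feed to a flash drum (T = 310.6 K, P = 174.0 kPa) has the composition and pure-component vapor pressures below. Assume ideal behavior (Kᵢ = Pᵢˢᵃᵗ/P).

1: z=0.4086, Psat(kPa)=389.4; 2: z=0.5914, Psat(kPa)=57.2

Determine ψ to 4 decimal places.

Raoult's law: Kᵢ = Pᵢˢᵃᵗ/P = Pᵢˢᵃᵗ/174.0.
  K_1 = 389.4/174.0 = 2.237931, K_2 = 57.2/174.0 = 0.328736
Let ψ = V/F and solve Σ zᵢ(Kᵢ−1)/(1+ψ(Kᵢ−1)) = 0.
Check two-phase: ΣzᵢKᵢ = 1.1088 > 1 and Σzᵢ/Kᵢ = 1.9816 > 1, so g(0) = 0.1088 > 0 and g(1) = -0.9816 < 0.
Newton–Raphson from ψ = 0.5:
  ψ = 0.5000: g = -0.28511, g' = -0.8426 → ψ = 0.1617
  ψ = 0.1617: g = -0.02383, g' = -0.7701 → ψ = 0.1307
  ψ = 0.1307: g = 0.00021, g' = -0.7841 → ψ = 0.1310
Converged at ψ = 0.1310.

ψ = 0.1310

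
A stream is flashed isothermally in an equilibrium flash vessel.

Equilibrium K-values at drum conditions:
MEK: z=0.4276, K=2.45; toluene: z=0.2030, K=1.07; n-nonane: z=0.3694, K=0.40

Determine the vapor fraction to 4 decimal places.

Newton–Raphson from ψ = 0.3:
  ψ = 0.3000: g = 0.17569, g' = -0.6353 → ψ = 0.5765
  ψ = 0.5765: g = 0.01250, g' = -0.5785 → ψ = 0.5982
  ψ = 0.5982: g = -0.00004, g' = -0.5823 → ψ = 0.5981
Converged at ψ = 0.5981.

ψ = 0.5981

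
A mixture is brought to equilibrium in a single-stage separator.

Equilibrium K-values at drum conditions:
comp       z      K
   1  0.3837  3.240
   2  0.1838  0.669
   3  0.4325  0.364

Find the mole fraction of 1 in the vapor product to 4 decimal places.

Material balance + equilibrium reduce to Σ zᵢ(Kᵢ−1)/(1+ψ(Kᵢ−1)) = 0.
Feasibility: ΣzᵢKᵢ = 1.5236, Σzᵢ/Kᵢ = 1.5814 — both > 1, two phases present.
Iterate (Newton) starting at ψ = 0.5:
  ψ = 0.5000: g = -0.07081, g' = -0.8334 → ψ = 0.4150
  ψ = 0.4150: g = 0.00116, g' = -0.8670 → ψ = 0.4164
Converged at ψ = 0.4164.
Compositions from xᵢ = zᵢ/(1+ψ(Kᵢ−1)), yᵢ = Kᵢxᵢ:
  1: x = 0.1985, y = 0.6432
  2: x = 0.2132, y = 0.1426
  3: x = 0.5883, y = 0.2141

y_1 = 0.6432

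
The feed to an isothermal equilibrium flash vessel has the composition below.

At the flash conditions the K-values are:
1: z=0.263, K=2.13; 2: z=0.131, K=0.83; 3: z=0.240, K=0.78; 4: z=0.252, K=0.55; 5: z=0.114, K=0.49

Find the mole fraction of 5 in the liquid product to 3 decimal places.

Rachford–Rice: g(β) = Σ zᵢ(Kᵢ−1)/(1+β(Kᵢ−1)) = 0.
Feasibility: ΣzᵢKᵢ = 1.051, Σzᵢ/Kᵢ = 1.280 — both > 1, two phases present.
Iterate (Newton) starting at β = 0.4:
  β = 0.400: g = -0.0884, g' = -0.300 → β = 0.105
  β = 0.105: g = 0.0083, g' = -0.374 → β = 0.128
Converged at β = 0.128.
Compositions from xᵢ = zᵢ/(1+β(Kᵢ−1)), yᵢ = Kᵢxᵢ:
  1: x = 0.230, y = 0.489
  2: x = 0.134, y = 0.111
  3: x = 0.247, y = 0.193
  4: x = 0.267, y = 0.147
  5: x = 0.122, y = 0.060

x_5 = 0.122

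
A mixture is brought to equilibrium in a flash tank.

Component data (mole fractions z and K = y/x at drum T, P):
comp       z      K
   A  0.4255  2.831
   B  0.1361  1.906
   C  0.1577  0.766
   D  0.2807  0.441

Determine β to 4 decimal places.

Rachford–Rice: g(β) = Σ zᵢ(Kᵢ−1)/(1+β(Kᵢ−1)) = 0.
Feasibility: ΣzᵢKᵢ = 1.7086, Σzᵢ/Kᵢ = 1.0641 — both > 1, two phases present.
Newton iteration, β⁰ = 0.64:
  β = 0.6400: g = 0.14905, g' = -0.5718 → β = 0.9007
  β = 0.9007: g = -0.00079, g' = -0.6068 → β = 0.8994
Converged at β = 0.8994.

β = 0.8994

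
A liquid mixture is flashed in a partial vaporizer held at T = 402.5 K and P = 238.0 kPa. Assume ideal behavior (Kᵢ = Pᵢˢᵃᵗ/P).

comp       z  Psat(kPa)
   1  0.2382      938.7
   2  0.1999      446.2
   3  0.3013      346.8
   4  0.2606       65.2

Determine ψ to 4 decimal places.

Raoult's law: Kᵢ = Pᵢˢᵃᵗ/P = Pᵢˢᵃᵗ/238.0.
  K_1 = 938.7/238.0 = 3.944118, K_2 = 446.2/238.0 = 1.874790, K_3 = 346.8/238.0 = 1.457143, K_4 = 65.2/238.0 = 0.273950
Iterate (Newton) starting at ψ = 0.5:
  ψ = 0.5000: g = 0.22041, g' = -0.7922 → ψ = 0.7782
  ψ = 0.7782: g = -0.01628, g' = -1.0051 → ψ = 0.7620
  ψ = 0.7620: g = -0.00025, g' = -0.9743 → ψ = 0.7618
Converged at ψ = 0.7618.

ψ = 0.7618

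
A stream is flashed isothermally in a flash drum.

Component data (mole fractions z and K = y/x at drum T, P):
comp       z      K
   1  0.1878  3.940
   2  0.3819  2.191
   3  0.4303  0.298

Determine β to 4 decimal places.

Iterate (Newton) starting at β = 0.5:
  β = 0.5000: g = 0.04317, g' = -0.9823 → β = 0.5440
  β = 0.5440: g = -0.00023, g' = -0.9947 → β = 0.5437
Converged at β = 0.5437.

β = 0.5437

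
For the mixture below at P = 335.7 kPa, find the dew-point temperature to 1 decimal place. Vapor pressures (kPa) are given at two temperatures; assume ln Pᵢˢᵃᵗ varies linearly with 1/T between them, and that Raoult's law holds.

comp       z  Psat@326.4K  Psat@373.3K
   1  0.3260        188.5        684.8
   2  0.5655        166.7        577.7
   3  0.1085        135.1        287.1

T = 352.2 K

Dew-point temperature: Σzᵢ·P/Pᵢˢᵃᵗ(T) = 1. Interpolate ln Pᵢˢᵃᵗ = aᵢ + bᵢ/T.
  T = 326.4 K: ΣzᵢP/Pᵢˢᵃᵗ = 1.9890
  T = 373.3 K: ΣzᵢP/Pᵢˢᵃᵗ = 0.6153
  T = 349.9 K: ΣzᵢP/Pᵢˢᵃᵗ = 1.0575
  T = 361.6 K: ΣzᵢP/Pᵢˢᵃᵗ = 0.7988
  T = 355.8 K: ΣzᵢP/Pᵢˢᵃᵗ = 0.9156
  T = 352.9 K: ΣzᵢP/Pᵢˢᵃᵗ = 0.9821
  T = 351.4 K: ΣzᵢP/Pᵢˢᵃᵗ = 1.0189
Interpolating between 351.4 K and 352.9 K gives T ≈ 352.2 K.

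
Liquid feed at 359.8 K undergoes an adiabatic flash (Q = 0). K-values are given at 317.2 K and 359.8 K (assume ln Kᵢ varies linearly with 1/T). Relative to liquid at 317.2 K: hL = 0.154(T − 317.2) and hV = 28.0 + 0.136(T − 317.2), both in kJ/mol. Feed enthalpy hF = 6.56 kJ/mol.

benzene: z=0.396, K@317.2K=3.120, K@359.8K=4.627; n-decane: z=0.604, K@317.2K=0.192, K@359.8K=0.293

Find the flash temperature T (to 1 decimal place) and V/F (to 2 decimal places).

Adiabatic flash: solve Rachford–Rice at each trial T, then check hF = ψ·hV(T) + (1−ψ)·hL(T).
  T = 317.2 K: K = (3.120, 0.192), RR gives ψ = 0.205, H_out = 5.745 kJ/mol
  T = 359.8 K: K = (4.627, 0.293), RR gives ψ = 0.394, H_out = 17.279 kJ/mol
  T = 338.5 K: K = (3.847, 0.240), RR gives ψ = 0.309, H_out = 11.818 kJ/mol
  T = 327.9 K: K = (3.478, 0.216), RR gives ψ = 0.261, H_out = 8.910 kJ/mol
  T = 322.5 K: K = (3.295, 0.204), RR gives ψ = 0.234, H_out = 7.349 kJ/mol
  T = 319.9 K: K = (3.209, 0.198), RR gives ψ = 0.220, H_out = 6.572 kJ/mol
  T = 318.5 K: K = (3.163, 0.195), RR gives ψ = 0.213, H_out = 6.146 kJ/mol
Linear interpolation between T = 318.5 (H_out = 6.146) and T = 319.9 (H_out = 6.572) on hF = 6.56 gives T ≈ 319.9 K, at which ψ = 0.22.

T = 319.9 K, V/F = 0.22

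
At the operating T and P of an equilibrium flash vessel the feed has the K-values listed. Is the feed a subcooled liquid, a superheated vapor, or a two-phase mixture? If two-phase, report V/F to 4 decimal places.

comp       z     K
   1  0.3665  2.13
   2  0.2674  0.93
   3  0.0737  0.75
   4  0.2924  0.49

two-phase, V/F = 0.5720

ΣzᵢKᵢ = 1.2279; Σzᵢ/Kᵢ = 1.1546.
Both exceed 1, so a two-phase solution exists.
Newton iteration, ψ⁰ = 0.7:
  ψ = 0.7000: g = -0.04270, g' = -0.3381 → ψ = 0.5737
  ψ = 0.5737: g = -0.00055, g' = -0.3319 → ψ = 0.5720
Converged at ψ = 0.5720.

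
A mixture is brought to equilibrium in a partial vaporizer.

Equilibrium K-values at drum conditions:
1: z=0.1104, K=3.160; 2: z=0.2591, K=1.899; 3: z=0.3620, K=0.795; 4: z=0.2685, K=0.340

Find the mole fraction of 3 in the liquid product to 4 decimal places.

Let ψ = V/F and solve Σ zᵢ(Kᵢ−1)/(1+ψ(Kᵢ−1)) = 0.
g(0) = ΣzᵢKᵢ − 1 = 0.2200 and g(1) = 1 − Σzᵢ/Kᵢ = -0.4164, so a root lies in (0, 1).
Newton–Raphson from ψ = 0.5:
  ψ = 0.5000: g = -0.07183, g' = -0.4982 → ψ = 0.3558
  ψ = 0.3558: g = -0.00032, g' = -0.5024 → ψ = 0.3552
Converged at ψ = 0.3552.
Compositions from xᵢ = zᵢ/(1+ψ(Kᵢ−1)), yᵢ = Kᵢxᵢ:
  1: x = 0.0625, y = 0.1974
  2: x = 0.1964, y = 0.3730
  3: x = 0.3904, y = 0.3104
  4: x = 0.3507, y = 0.1192

x_3 = 0.3904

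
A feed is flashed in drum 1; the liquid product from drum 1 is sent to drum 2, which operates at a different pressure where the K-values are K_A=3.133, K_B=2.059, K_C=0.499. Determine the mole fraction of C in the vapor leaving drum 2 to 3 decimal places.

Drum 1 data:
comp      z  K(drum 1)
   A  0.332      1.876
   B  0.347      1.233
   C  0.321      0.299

Drum 1:
Let ψ₁ = V/F and solve Σ zᵢ(Kᵢ−1)/(1+ψ₁(Kᵢ−1)) = 0.
Check two-phase: ΣzᵢKᵢ = 1.147 > 1 and Σzᵢ/Kᵢ = 1.532 > 1, so g(0) = 0.147 > 0 and g(1) = -0.532 < 0.
Newton iteration, ψ₁⁰ = 0.5:
  ψ₁ = 0.500: g = -0.0718, g' = -0.512 → ψ₁ = 0.360
  ψ₁ = 0.360: g = -0.0052, g' = -0.445 → ψ₁ = 0.348
Converged at ψ₁ = 0.348.
Drum-1 compositions:
  A: x = 0.254, y = 0.477
  B: x = 0.321, y = 0.396
  C: x = 0.425, y = 0.127
Drum-2 feed = drum-1 liquid: z₂ = (0.2544, 0.3210, 0.4246).
Drum 2:
Newton–Raphson from ψ₂ = 0.5:
  ψ₂ = 0.500: g = 0.2010, g' = -0.615 → ψ₂ = 0.827
  ψ₂ = 0.827: g = 0.0143, g' = -0.565 → ψ₂ = 0.852
Converged at ψ₂ = 0.852.
  A: x = 0.090, y = 0.283
  B: x = 0.169, y = 0.347
  C: x = 0.741, y = 0.370

y_C (drum 2) = 0.370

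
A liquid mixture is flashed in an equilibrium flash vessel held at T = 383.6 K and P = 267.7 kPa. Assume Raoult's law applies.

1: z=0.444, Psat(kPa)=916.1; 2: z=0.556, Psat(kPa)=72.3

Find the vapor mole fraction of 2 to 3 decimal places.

y_2 = 0.208

Raoult's law: Kᵢ = Pᵢˢᵃᵗ/P = Pᵢˢᵃᵗ/267.7.
  K_1 = 916.1/267.7 = 3.42211, K_2 = 72.3/267.7 = 0.27008
Let ψ = V/F and solve Σ zᵢ(Kᵢ−1)/(1+ψ(Kᵢ−1)) = 0.
Check two-phase: ΣzᵢKᵢ = 1.670 > 1 and Σzᵢ/Kᵢ = 2.188 > 1, so g(0) = 0.670 > 0 and g(1) = -1.188 < 0.
Binary case is linear: z₁(K₁−1)(1+ψ(K₂−1)) + z₂(K₂−1)(1+ψ(K₁−1)) = 0
⇒ ψ = [z₁(K₁−1)+z₂(K₂−1)] / [−(K₁−1)(K₂−1)] = 0.6696/1.7680 = 0.379
Compositions from xᵢ = zᵢ/(1+ψ(Kᵢ−1)), yᵢ = Kᵢxᵢ:
  1: x = 0.232, y = 0.792
  2: x = 0.768, y = 0.208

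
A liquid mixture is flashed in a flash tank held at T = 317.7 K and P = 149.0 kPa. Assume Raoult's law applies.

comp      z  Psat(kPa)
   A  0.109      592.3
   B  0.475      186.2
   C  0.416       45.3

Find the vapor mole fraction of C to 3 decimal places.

y_C = 0.144

Raoult's law: Kᵢ = Pᵢˢᵃᵗ/P = Pᵢˢᵃᵗ/149.0.
  K_A = 592.3/149.0 = 3.97517, K_B = 186.2/149.0 = 1.24966, K_C = 45.3/149.0 = 0.30403
Rachford–Rice: g(V/F) = Σ zᵢ(Kᵢ−1)/(1+V/F(Kᵢ−1)) = 0.
Check two-phase: ΣzᵢKᵢ = 1.153 > 1 and Σzᵢ/Kᵢ = 1.776 > 1, so g(0) = 0.153 > 0 and g(1) = -0.776 < 0.
Newton–Raphson from V/F = 0.33:
  V/F = 0.330: g = -0.1026, g' = -0.610 → V/F = 0.162
  V/F = 0.162: g = 0.0066, g' = -0.723 → V/F = 0.171
Converged at V/F = 0.171.
Compositions from xᵢ = zᵢ/(1+V/F(Kᵢ−1)), yᵢ = Kᵢxᵢ:
  A: x = 0.072, y = 0.287
  B: x = 0.456, y = 0.569
  C: x = 0.472, y = 0.144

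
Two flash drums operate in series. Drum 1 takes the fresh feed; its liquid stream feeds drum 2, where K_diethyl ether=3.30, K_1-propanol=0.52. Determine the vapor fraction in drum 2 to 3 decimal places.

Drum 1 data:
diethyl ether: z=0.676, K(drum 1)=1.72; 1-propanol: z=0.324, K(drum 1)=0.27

V/F (drum 2) = 0.833

Drum 1:
Rachford–Rice: g(ψ₁) = Σ zᵢ(Kᵢ−1)/(1+ψ₁(Kᵢ−1)) = 0.
g(0) = ΣzᵢKᵢ − 1 = 0.250 and g(1) = 1 − Σzᵢ/Kᵢ = -0.593, so a root lies in (0, 1).
Newton–Raphson from ψ₁ = 0.58:
  ψ₁ = 0.580: g = -0.0669, g' = -0.694 → ψ₁ = 0.484
  ψ₁ = 0.484: g = -0.0046, g' = -0.605 → ψ₁ = 0.476
Converged at ψ₁ = 0.476.
Drum-1 compositions:
  diethyl ether: x = 0.503, y = 0.866
  1-propanol: x = 0.497, y = 0.134
Drum-2 feed = drum-1 liquid: z₂ = (0.5034, 0.4966).
Drum 2:
Material balance + equilibrium reduce to Σ zᵢ(Kᵢ−1)/(1+ψ₂(Kᵢ−1)) = 0.
Check two-phase: ΣzᵢKᵢ = 1.920 > 1 and Σzᵢ/Kᵢ = 1.107 > 1, so g(0) = 0.920 > 0 and g(1) = -0.107 < 0.
Binary case is linear: z₁(K₁−1)(1+ψ₂(K₂−1)) + z₂(K₂−1)(1+ψ₂(K₁−1)) = 0
⇒ ψ₂ = [z₁(K₁−1)+z₂(K₂−1)] / [−(K₁−1)(K₂−1)] = 0.9196/1.1040 = 0.833
  diethyl ether: x = 0.173, y = 0.570
  1-propanol: x = 0.827, y = 0.430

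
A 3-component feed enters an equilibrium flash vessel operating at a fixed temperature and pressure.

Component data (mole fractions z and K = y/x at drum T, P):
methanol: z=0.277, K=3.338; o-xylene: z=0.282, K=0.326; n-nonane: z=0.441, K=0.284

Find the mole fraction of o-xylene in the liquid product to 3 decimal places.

Iterate (Newton) starting at ψ = 0.69:
  ψ = 0.690: g = -0.7316, g' = -1.553 → ψ = 0.219
  ψ = 0.219: g = -0.1689, g' = -1.157 → ψ = 0.073
  ψ = 0.073: g = 0.0204, g' = -1.499 → ψ = 0.086
  ψ = 0.086: g = 0.0003, g' = -1.449 → ψ = 0.087
Converged at ψ = 0.087.
Compositions from xᵢ = zᵢ/(1+ψ(Kᵢ−1)), yᵢ = Kᵢxᵢ:
  methanol: x = 0.230, y = 0.769
  o-xylene: x = 0.299, y = 0.098
  n-nonane: x = 0.470, y = 0.134

x_o-xylene = 0.299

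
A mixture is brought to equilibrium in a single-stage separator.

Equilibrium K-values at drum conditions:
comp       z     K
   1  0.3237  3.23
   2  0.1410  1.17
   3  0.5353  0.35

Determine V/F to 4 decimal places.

V/F = 0.3251

Newton iteration, V/F⁰ = 0.6:
  V/F = 0.6000: g = -0.23990, g' = -0.9056 → V/F = 0.3351
  V/F = 0.3351: g = -0.00903, g' = -0.9006 → V/F = 0.3251
Converged at V/F = 0.3251.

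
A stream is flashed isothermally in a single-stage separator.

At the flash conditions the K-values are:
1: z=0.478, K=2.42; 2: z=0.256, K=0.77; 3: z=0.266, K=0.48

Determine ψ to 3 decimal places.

ψ = 0.820

Let ψ = V/F and solve Σ zᵢ(Kᵢ−1)/(1+ψ(Kᵢ−1)) = 0.
Check two-phase: ΣzᵢKᵢ = 1.482 > 1 and Σzᵢ/Kᵢ = 1.084 > 1, so g(0) = 0.482 > 0 and g(1) = -0.084 < 0.
Newton iteration, ψ⁰ = 0.5:
  ψ = 0.500: g = 0.1435, g' = -0.478 → ψ = 0.800
  ψ = 0.800: g = 0.0088, g' = -0.442 → ψ = 0.820
Converged at ψ = 0.820.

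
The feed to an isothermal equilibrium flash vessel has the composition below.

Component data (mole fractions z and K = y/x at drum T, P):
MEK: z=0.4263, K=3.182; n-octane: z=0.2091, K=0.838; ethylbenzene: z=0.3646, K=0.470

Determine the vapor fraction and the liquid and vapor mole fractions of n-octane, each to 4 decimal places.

ψ = 0.7389, x_n-octane = 0.2375, y_n-octane = 0.1991

Let ψ = V/F and solve Σ zᵢ(Kᵢ−1)/(1+ψ(Kᵢ−1)) = 0.
Feasibility: ΣzᵢKᵢ = 1.7031, Σzᵢ/Kᵢ = 1.1592 — both > 1, two phases present.
Newton–Raphson from ψ = 0.5:
  ψ = 0.5000: g = 0.14508, g' = -0.6603 → ψ = 0.7197
  ψ = 0.7197: g = 0.01113, g' = -0.5819 → ψ = 0.7388
  ψ = 0.7388: g = 0.00001, g' = -0.5812 → ψ = 0.7389
Converged at ψ = 0.7389.
Compositions from xᵢ = zᵢ/(1+ψ(Kᵢ−1)), yᵢ = Kᵢxᵢ:
  MEK: x = 0.1632, y = 0.5193
  n-octane: x = 0.2375, y = 0.1991
  ethylbenzene: x = 0.5993, y = 0.2817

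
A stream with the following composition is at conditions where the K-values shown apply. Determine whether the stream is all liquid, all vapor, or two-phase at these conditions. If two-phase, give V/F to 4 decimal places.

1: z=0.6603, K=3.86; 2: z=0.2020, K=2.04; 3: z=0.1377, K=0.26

ΣzᵢKᵢ = 2.9966; Σzᵢ/Kᵢ = 0.7997.
Since Σzᵢ/Kᵢ < 1 the mixture is above its dew point — single vapor phase.

all vapor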